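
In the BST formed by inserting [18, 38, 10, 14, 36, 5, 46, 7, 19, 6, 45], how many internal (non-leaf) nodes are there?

Tree built from: [18, 38, 10, 14, 36, 5, 46, 7, 19, 6, 45]
Tree (level-order array): [18, 10, 38, 5, 14, 36, 46, None, 7, None, None, 19, None, 45, None, 6]
Rule: An internal node has at least one child.
Per-node child counts:
  node 18: 2 child(ren)
  node 10: 2 child(ren)
  node 5: 1 child(ren)
  node 7: 1 child(ren)
  node 6: 0 child(ren)
  node 14: 0 child(ren)
  node 38: 2 child(ren)
  node 36: 1 child(ren)
  node 19: 0 child(ren)
  node 46: 1 child(ren)
  node 45: 0 child(ren)
Matching nodes: [18, 10, 5, 7, 38, 36, 46]
Count of internal (non-leaf) nodes: 7


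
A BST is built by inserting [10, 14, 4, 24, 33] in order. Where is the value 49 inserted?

Starting tree (level order): [10, 4, 14, None, None, None, 24, None, 33]
Insertion path: 10 -> 14 -> 24 -> 33
Result: insert 49 as right child of 33
Final tree (level order): [10, 4, 14, None, None, None, 24, None, 33, None, 49]


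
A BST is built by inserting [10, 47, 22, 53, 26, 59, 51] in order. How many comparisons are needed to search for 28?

Search path for 28: 10 -> 47 -> 22 -> 26
Found: False
Comparisons: 4


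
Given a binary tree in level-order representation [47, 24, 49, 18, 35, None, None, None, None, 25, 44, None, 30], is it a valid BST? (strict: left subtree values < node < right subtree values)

Level-order array: [47, 24, 49, 18, 35, None, None, None, None, 25, 44, None, 30]
Validate using subtree bounds (lo, hi): at each node, require lo < value < hi,
then recurse left with hi=value and right with lo=value.
Preorder trace (stopping at first violation):
  at node 47 with bounds (-inf, +inf): OK
  at node 24 with bounds (-inf, 47): OK
  at node 18 with bounds (-inf, 24): OK
  at node 35 with bounds (24, 47): OK
  at node 25 with bounds (24, 35): OK
  at node 30 with bounds (25, 35): OK
  at node 44 with bounds (35, 47): OK
  at node 49 with bounds (47, +inf): OK
No violation found at any node.
Result: Valid BST


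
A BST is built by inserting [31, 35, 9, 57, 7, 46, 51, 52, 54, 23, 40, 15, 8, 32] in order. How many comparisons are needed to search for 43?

Search path for 43: 31 -> 35 -> 57 -> 46 -> 40
Found: False
Comparisons: 5


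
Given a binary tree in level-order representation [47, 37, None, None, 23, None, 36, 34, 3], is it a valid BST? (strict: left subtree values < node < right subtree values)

Level-order array: [47, 37, None, None, 23, None, 36, 34, 3]
Validate using subtree bounds (lo, hi): at each node, require lo < value < hi,
then recurse left with hi=value and right with lo=value.
Preorder trace (stopping at first violation):
  at node 47 with bounds (-inf, +inf): OK
  at node 37 with bounds (-inf, 47): OK
  at node 23 with bounds (37, 47): VIOLATION
Node 23 violates its bound: not (37 < 23 < 47).
Result: Not a valid BST


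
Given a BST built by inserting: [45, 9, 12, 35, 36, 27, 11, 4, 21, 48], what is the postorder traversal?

Tree insertion order: [45, 9, 12, 35, 36, 27, 11, 4, 21, 48]
Tree (level-order array): [45, 9, 48, 4, 12, None, None, None, None, 11, 35, None, None, 27, 36, 21]
Postorder traversal: [4, 11, 21, 27, 36, 35, 12, 9, 48, 45]


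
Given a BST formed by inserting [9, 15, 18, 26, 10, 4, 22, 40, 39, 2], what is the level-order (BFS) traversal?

Tree insertion order: [9, 15, 18, 26, 10, 4, 22, 40, 39, 2]
Tree (level-order array): [9, 4, 15, 2, None, 10, 18, None, None, None, None, None, 26, 22, 40, None, None, 39]
BFS from the root, enqueuing left then right child of each popped node:
  queue [9] -> pop 9, enqueue [4, 15], visited so far: [9]
  queue [4, 15] -> pop 4, enqueue [2], visited so far: [9, 4]
  queue [15, 2] -> pop 15, enqueue [10, 18], visited so far: [9, 4, 15]
  queue [2, 10, 18] -> pop 2, enqueue [none], visited so far: [9, 4, 15, 2]
  queue [10, 18] -> pop 10, enqueue [none], visited so far: [9, 4, 15, 2, 10]
  queue [18] -> pop 18, enqueue [26], visited so far: [9, 4, 15, 2, 10, 18]
  queue [26] -> pop 26, enqueue [22, 40], visited so far: [9, 4, 15, 2, 10, 18, 26]
  queue [22, 40] -> pop 22, enqueue [none], visited so far: [9, 4, 15, 2, 10, 18, 26, 22]
  queue [40] -> pop 40, enqueue [39], visited so far: [9, 4, 15, 2, 10, 18, 26, 22, 40]
  queue [39] -> pop 39, enqueue [none], visited so far: [9, 4, 15, 2, 10, 18, 26, 22, 40, 39]
Result: [9, 4, 15, 2, 10, 18, 26, 22, 40, 39]


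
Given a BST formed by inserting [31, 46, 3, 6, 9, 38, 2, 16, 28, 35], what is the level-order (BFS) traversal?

Tree insertion order: [31, 46, 3, 6, 9, 38, 2, 16, 28, 35]
Tree (level-order array): [31, 3, 46, 2, 6, 38, None, None, None, None, 9, 35, None, None, 16, None, None, None, 28]
BFS from the root, enqueuing left then right child of each popped node:
  queue [31] -> pop 31, enqueue [3, 46], visited so far: [31]
  queue [3, 46] -> pop 3, enqueue [2, 6], visited so far: [31, 3]
  queue [46, 2, 6] -> pop 46, enqueue [38], visited so far: [31, 3, 46]
  queue [2, 6, 38] -> pop 2, enqueue [none], visited so far: [31, 3, 46, 2]
  queue [6, 38] -> pop 6, enqueue [9], visited so far: [31, 3, 46, 2, 6]
  queue [38, 9] -> pop 38, enqueue [35], visited so far: [31, 3, 46, 2, 6, 38]
  queue [9, 35] -> pop 9, enqueue [16], visited so far: [31, 3, 46, 2, 6, 38, 9]
  queue [35, 16] -> pop 35, enqueue [none], visited so far: [31, 3, 46, 2, 6, 38, 9, 35]
  queue [16] -> pop 16, enqueue [28], visited so far: [31, 3, 46, 2, 6, 38, 9, 35, 16]
  queue [28] -> pop 28, enqueue [none], visited so far: [31, 3, 46, 2, 6, 38, 9, 35, 16, 28]
Result: [31, 3, 46, 2, 6, 38, 9, 35, 16, 28]


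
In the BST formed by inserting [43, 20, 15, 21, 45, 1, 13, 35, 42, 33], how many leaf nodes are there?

Tree built from: [43, 20, 15, 21, 45, 1, 13, 35, 42, 33]
Tree (level-order array): [43, 20, 45, 15, 21, None, None, 1, None, None, 35, None, 13, 33, 42]
Rule: A leaf has 0 children.
Per-node child counts:
  node 43: 2 child(ren)
  node 20: 2 child(ren)
  node 15: 1 child(ren)
  node 1: 1 child(ren)
  node 13: 0 child(ren)
  node 21: 1 child(ren)
  node 35: 2 child(ren)
  node 33: 0 child(ren)
  node 42: 0 child(ren)
  node 45: 0 child(ren)
Matching nodes: [13, 33, 42, 45]
Count of leaf nodes: 4


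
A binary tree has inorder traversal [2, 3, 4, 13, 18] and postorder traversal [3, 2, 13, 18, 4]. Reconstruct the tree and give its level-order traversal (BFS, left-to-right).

Inorder:   [2, 3, 4, 13, 18]
Postorder: [3, 2, 13, 18, 4]
Algorithm: postorder visits root last, so walk postorder right-to-left;
each value is the root of the current inorder slice — split it at that
value, recurse on the right subtree first, then the left.
Recursive splits:
  root=4; inorder splits into left=[2, 3], right=[13, 18]
  root=18; inorder splits into left=[13], right=[]
  root=13; inorder splits into left=[], right=[]
  root=2; inorder splits into left=[], right=[3]
  root=3; inorder splits into left=[], right=[]
Reconstructed level-order: [4, 2, 18, 3, 13]


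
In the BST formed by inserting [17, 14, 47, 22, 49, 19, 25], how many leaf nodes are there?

Tree built from: [17, 14, 47, 22, 49, 19, 25]
Tree (level-order array): [17, 14, 47, None, None, 22, 49, 19, 25]
Rule: A leaf has 0 children.
Per-node child counts:
  node 17: 2 child(ren)
  node 14: 0 child(ren)
  node 47: 2 child(ren)
  node 22: 2 child(ren)
  node 19: 0 child(ren)
  node 25: 0 child(ren)
  node 49: 0 child(ren)
Matching nodes: [14, 19, 25, 49]
Count of leaf nodes: 4


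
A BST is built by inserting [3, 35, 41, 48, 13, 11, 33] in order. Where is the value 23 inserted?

Starting tree (level order): [3, None, 35, 13, 41, 11, 33, None, 48]
Insertion path: 3 -> 35 -> 13 -> 33
Result: insert 23 as left child of 33
Final tree (level order): [3, None, 35, 13, 41, 11, 33, None, 48, None, None, 23]


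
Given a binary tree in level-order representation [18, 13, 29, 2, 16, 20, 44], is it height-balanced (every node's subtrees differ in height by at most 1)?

Tree (level-order array): [18, 13, 29, 2, 16, 20, 44]
Definition: a tree is height-balanced if, at every node, |h(left) - h(right)| <= 1 (empty subtree has height -1).
Bottom-up per-node check:
  node 2: h_left=-1, h_right=-1, diff=0 [OK], height=0
  node 16: h_left=-1, h_right=-1, diff=0 [OK], height=0
  node 13: h_left=0, h_right=0, diff=0 [OK], height=1
  node 20: h_left=-1, h_right=-1, diff=0 [OK], height=0
  node 44: h_left=-1, h_right=-1, diff=0 [OK], height=0
  node 29: h_left=0, h_right=0, diff=0 [OK], height=1
  node 18: h_left=1, h_right=1, diff=0 [OK], height=2
All nodes satisfy the balance condition.
Result: Balanced


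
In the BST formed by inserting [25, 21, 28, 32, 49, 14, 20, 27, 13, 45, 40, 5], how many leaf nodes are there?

Tree built from: [25, 21, 28, 32, 49, 14, 20, 27, 13, 45, 40, 5]
Tree (level-order array): [25, 21, 28, 14, None, 27, 32, 13, 20, None, None, None, 49, 5, None, None, None, 45, None, None, None, 40]
Rule: A leaf has 0 children.
Per-node child counts:
  node 25: 2 child(ren)
  node 21: 1 child(ren)
  node 14: 2 child(ren)
  node 13: 1 child(ren)
  node 5: 0 child(ren)
  node 20: 0 child(ren)
  node 28: 2 child(ren)
  node 27: 0 child(ren)
  node 32: 1 child(ren)
  node 49: 1 child(ren)
  node 45: 1 child(ren)
  node 40: 0 child(ren)
Matching nodes: [5, 20, 27, 40]
Count of leaf nodes: 4


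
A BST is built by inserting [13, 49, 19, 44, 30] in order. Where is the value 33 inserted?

Starting tree (level order): [13, None, 49, 19, None, None, 44, 30]
Insertion path: 13 -> 49 -> 19 -> 44 -> 30
Result: insert 33 as right child of 30
Final tree (level order): [13, None, 49, 19, None, None, 44, 30, None, None, 33]


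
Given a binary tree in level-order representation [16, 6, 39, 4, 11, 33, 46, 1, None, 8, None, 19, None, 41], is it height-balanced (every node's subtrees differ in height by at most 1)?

Tree (level-order array): [16, 6, 39, 4, 11, 33, 46, 1, None, 8, None, 19, None, 41]
Definition: a tree is height-balanced if, at every node, |h(left) - h(right)| <= 1 (empty subtree has height -1).
Bottom-up per-node check:
  node 1: h_left=-1, h_right=-1, diff=0 [OK], height=0
  node 4: h_left=0, h_right=-1, diff=1 [OK], height=1
  node 8: h_left=-1, h_right=-1, diff=0 [OK], height=0
  node 11: h_left=0, h_right=-1, diff=1 [OK], height=1
  node 6: h_left=1, h_right=1, diff=0 [OK], height=2
  node 19: h_left=-1, h_right=-1, diff=0 [OK], height=0
  node 33: h_left=0, h_right=-1, diff=1 [OK], height=1
  node 41: h_left=-1, h_right=-1, diff=0 [OK], height=0
  node 46: h_left=0, h_right=-1, diff=1 [OK], height=1
  node 39: h_left=1, h_right=1, diff=0 [OK], height=2
  node 16: h_left=2, h_right=2, diff=0 [OK], height=3
All nodes satisfy the balance condition.
Result: Balanced


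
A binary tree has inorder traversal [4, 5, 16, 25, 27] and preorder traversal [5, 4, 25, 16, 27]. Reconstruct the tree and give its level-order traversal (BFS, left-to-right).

Inorder:  [4, 5, 16, 25, 27]
Preorder: [5, 4, 25, 16, 27]
Algorithm: preorder visits root first, so consume preorder in order;
for each root, split the current inorder slice at that value into
left-subtree inorder and right-subtree inorder, then recurse.
Recursive splits:
  root=5; inorder splits into left=[4], right=[16, 25, 27]
  root=4; inorder splits into left=[], right=[]
  root=25; inorder splits into left=[16], right=[27]
  root=16; inorder splits into left=[], right=[]
  root=27; inorder splits into left=[], right=[]
Reconstructed level-order: [5, 4, 25, 16, 27]


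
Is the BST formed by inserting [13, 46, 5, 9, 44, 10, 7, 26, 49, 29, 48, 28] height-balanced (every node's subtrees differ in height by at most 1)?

Tree (level-order array): [13, 5, 46, None, 9, 44, 49, 7, 10, 26, None, 48, None, None, None, None, None, None, 29, None, None, 28]
Definition: a tree is height-balanced if, at every node, |h(left) - h(right)| <= 1 (empty subtree has height -1).
Bottom-up per-node check:
  node 7: h_left=-1, h_right=-1, diff=0 [OK], height=0
  node 10: h_left=-1, h_right=-1, diff=0 [OK], height=0
  node 9: h_left=0, h_right=0, diff=0 [OK], height=1
  node 5: h_left=-1, h_right=1, diff=2 [FAIL (|-1-1|=2 > 1)], height=2
  node 28: h_left=-1, h_right=-1, diff=0 [OK], height=0
  node 29: h_left=0, h_right=-1, diff=1 [OK], height=1
  node 26: h_left=-1, h_right=1, diff=2 [FAIL (|-1-1|=2 > 1)], height=2
  node 44: h_left=2, h_right=-1, diff=3 [FAIL (|2--1|=3 > 1)], height=3
  node 48: h_left=-1, h_right=-1, diff=0 [OK], height=0
  node 49: h_left=0, h_right=-1, diff=1 [OK], height=1
  node 46: h_left=3, h_right=1, diff=2 [FAIL (|3-1|=2 > 1)], height=4
  node 13: h_left=2, h_right=4, diff=2 [FAIL (|2-4|=2 > 1)], height=5
Node 5 violates the condition: |-1 - 1| = 2 > 1.
Result: Not balanced


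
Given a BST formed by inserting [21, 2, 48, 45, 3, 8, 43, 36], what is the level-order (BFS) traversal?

Tree insertion order: [21, 2, 48, 45, 3, 8, 43, 36]
Tree (level-order array): [21, 2, 48, None, 3, 45, None, None, 8, 43, None, None, None, 36]
BFS from the root, enqueuing left then right child of each popped node:
  queue [21] -> pop 21, enqueue [2, 48], visited so far: [21]
  queue [2, 48] -> pop 2, enqueue [3], visited so far: [21, 2]
  queue [48, 3] -> pop 48, enqueue [45], visited so far: [21, 2, 48]
  queue [3, 45] -> pop 3, enqueue [8], visited so far: [21, 2, 48, 3]
  queue [45, 8] -> pop 45, enqueue [43], visited so far: [21, 2, 48, 3, 45]
  queue [8, 43] -> pop 8, enqueue [none], visited so far: [21, 2, 48, 3, 45, 8]
  queue [43] -> pop 43, enqueue [36], visited so far: [21, 2, 48, 3, 45, 8, 43]
  queue [36] -> pop 36, enqueue [none], visited so far: [21, 2, 48, 3, 45, 8, 43, 36]
Result: [21, 2, 48, 3, 45, 8, 43, 36]


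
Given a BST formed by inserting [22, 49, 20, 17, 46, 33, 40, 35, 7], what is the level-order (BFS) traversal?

Tree insertion order: [22, 49, 20, 17, 46, 33, 40, 35, 7]
Tree (level-order array): [22, 20, 49, 17, None, 46, None, 7, None, 33, None, None, None, None, 40, 35]
BFS from the root, enqueuing left then right child of each popped node:
  queue [22] -> pop 22, enqueue [20, 49], visited so far: [22]
  queue [20, 49] -> pop 20, enqueue [17], visited so far: [22, 20]
  queue [49, 17] -> pop 49, enqueue [46], visited so far: [22, 20, 49]
  queue [17, 46] -> pop 17, enqueue [7], visited so far: [22, 20, 49, 17]
  queue [46, 7] -> pop 46, enqueue [33], visited so far: [22, 20, 49, 17, 46]
  queue [7, 33] -> pop 7, enqueue [none], visited so far: [22, 20, 49, 17, 46, 7]
  queue [33] -> pop 33, enqueue [40], visited so far: [22, 20, 49, 17, 46, 7, 33]
  queue [40] -> pop 40, enqueue [35], visited so far: [22, 20, 49, 17, 46, 7, 33, 40]
  queue [35] -> pop 35, enqueue [none], visited so far: [22, 20, 49, 17, 46, 7, 33, 40, 35]
Result: [22, 20, 49, 17, 46, 7, 33, 40, 35]


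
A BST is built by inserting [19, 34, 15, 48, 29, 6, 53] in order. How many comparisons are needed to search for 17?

Search path for 17: 19 -> 15
Found: False
Comparisons: 2


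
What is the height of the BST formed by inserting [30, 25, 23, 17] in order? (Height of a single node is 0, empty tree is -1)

Insertion order: [30, 25, 23, 17]
Tree (level-order array): [30, 25, None, 23, None, 17]
Compute height bottom-up (empty subtree = -1):
  height(17) = 1 + max(-1, -1) = 0
  height(23) = 1 + max(0, -1) = 1
  height(25) = 1 + max(1, -1) = 2
  height(30) = 1 + max(2, -1) = 3
Height = 3


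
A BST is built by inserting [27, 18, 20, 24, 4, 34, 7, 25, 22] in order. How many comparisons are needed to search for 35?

Search path for 35: 27 -> 34
Found: False
Comparisons: 2


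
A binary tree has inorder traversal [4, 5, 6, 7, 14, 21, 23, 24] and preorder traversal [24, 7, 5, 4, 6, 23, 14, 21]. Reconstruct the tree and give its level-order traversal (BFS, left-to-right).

Inorder:  [4, 5, 6, 7, 14, 21, 23, 24]
Preorder: [24, 7, 5, 4, 6, 23, 14, 21]
Algorithm: preorder visits root first, so consume preorder in order;
for each root, split the current inorder slice at that value into
left-subtree inorder and right-subtree inorder, then recurse.
Recursive splits:
  root=24; inorder splits into left=[4, 5, 6, 7, 14, 21, 23], right=[]
  root=7; inorder splits into left=[4, 5, 6], right=[14, 21, 23]
  root=5; inorder splits into left=[4], right=[6]
  root=4; inorder splits into left=[], right=[]
  root=6; inorder splits into left=[], right=[]
  root=23; inorder splits into left=[14, 21], right=[]
  root=14; inorder splits into left=[], right=[21]
  root=21; inorder splits into left=[], right=[]
Reconstructed level-order: [24, 7, 5, 23, 4, 6, 14, 21]


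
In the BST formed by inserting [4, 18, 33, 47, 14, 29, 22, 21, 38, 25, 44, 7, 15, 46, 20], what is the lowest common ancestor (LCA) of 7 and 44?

Tree insertion order: [4, 18, 33, 47, 14, 29, 22, 21, 38, 25, 44, 7, 15, 46, 20]
Tree (level-order array): [4, None, 18, 14, 33, 7, 15, 29, 47, None, None, None, None, 22, None, 38, None, 21, 25, None, 44, 20, None, None, None, None, 46]
In a BST, the LCA of p=7, q=44 is the first node v on the
root-to-leaf path with p <= v <= q (go left if both < v, right if both > v).
Walk from root:
  at 4: both 7 and 44 > 4, go right
  at 18: 7 <= 18 <= 44, this is the LCA
LCA = 18


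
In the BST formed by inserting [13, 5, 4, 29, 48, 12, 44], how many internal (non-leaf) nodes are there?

Tree built from: [13, 5, 4, 29, 48, 12, 44]
Tree (level-order array): [13, 5, 29, 4, 12, None, 48, None, None, None, None, 44]
Rule: An internal node has at least one child.
Per-node child counts:
  node 13: 2 child(ren)
  node 5: 2 child(ren)
  node 4: 0 child(ren)
  node 12: 0 child(ren)
  node 29: 1 child(ren)
  node 48: 1 child(ren)
  node 44: 0 child(ren)
Matching nodes: [13, 5, 29, 48]
Count of internal (non-leaf) nodes: 4


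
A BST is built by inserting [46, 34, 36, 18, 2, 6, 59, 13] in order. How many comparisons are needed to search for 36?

Search path for 36: 46 -> 34 -> 36
Found: True
Comparisons: 3


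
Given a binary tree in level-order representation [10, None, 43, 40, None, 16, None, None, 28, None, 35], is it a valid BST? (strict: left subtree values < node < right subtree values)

Level-order array: [10, None, 43, 40, None, 16, None, None, 28, None, 35]
Validate using subtree bounds (lo, hi): at each node, require lo < value < hi,
then recurse left with hi=value and right with lo=value.
Preorder trace (stopping at first violation):
  at node 10 with bounds (-inf, +inf): OK
  at node 43 with bounds (10, +inf): OK
  at node 40 with bounds (10, 43): OK
  at node 16 with bounds (10, 40): OK
  at node 28 with bounds (16, 40): OK
  at node 35 with bounds (28, 40): OK
No violation found at any node.
Result: Valid BST


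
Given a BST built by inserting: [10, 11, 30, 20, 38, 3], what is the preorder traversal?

Tree insertion order: [10, 11, 30, 20, 38, 3]
Tree (level-order array): [10, 3, 11, None, None, None, 30, 20, 38]
Preorder traversal: [10, 3, 11, 30, 20, 38]


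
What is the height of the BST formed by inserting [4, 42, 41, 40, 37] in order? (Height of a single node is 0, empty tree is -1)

Insertion order: [4, 42, 41, 40, 37]
Tree (level-order array): [4, None, 42, 41, None, 40, None, 37]
Compute height bottom-up (empty subtree = -1):
  height(37) = 1 + max(-1, -1) = 0
  height(40) = 1 + max(0, -1) = 1
  height(41) = 1 + max(1, -1) = 2
  height(42) = 1 + max(2, -1) = 3
  height(4) = 1 + max(-1, 3) = 4
Height = 4


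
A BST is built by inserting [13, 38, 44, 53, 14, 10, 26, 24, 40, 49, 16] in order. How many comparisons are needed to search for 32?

Search path for 32: 13 -> 38 -> 14 -> 26
Found: False
Comparisons: 4


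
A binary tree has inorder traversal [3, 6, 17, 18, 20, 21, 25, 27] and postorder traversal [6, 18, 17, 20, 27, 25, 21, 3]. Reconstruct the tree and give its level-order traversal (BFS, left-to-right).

Inorder:   [3, 6, 17, 18, 20, 21, 25, 27]
Postorder: [6, 18, 17, 20, 27, 25, 21, 3]
Algorithm: postorder visits root last, so walk postorder right-to-left;
each value is the root of the current inorder slice — split it at that
value, recurse on the right subtree first, then the left.
Recursive splits:
  root=3; inorder splits into left=[], right=[6, 17, 18, 20, 21, 25, 27]
  root=21; inorder splits into left=[6, 17, 18, 20], right=[25, 27]
  root=25; inorder splits into left=[], right=[27]
  root=27; inorder splits into left=[], right=[]
  root=20; inorder splits into left=[6, 17, 18], right=[]
  root=17; inorder splits into left=[6], right=[18]
  root=18; inorder splits into left=[], right=[]
  root=6; inorder splits into left=[], right=[]
Reconstructed level-order: [3, 21, 20, 25, 17, 27, 6, 18]


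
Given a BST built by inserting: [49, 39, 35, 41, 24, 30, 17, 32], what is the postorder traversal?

Tree insertion order: [49, 39, 35, 41, 24, 30, 17, 32]
Tree (level-order array): [49, 39, None, 35, 41, 24, None, None, None, 17, 30, None, None, None, 32]
Postorder traversal: [17, 32, 30, 24, 35, 41, 39, 49]


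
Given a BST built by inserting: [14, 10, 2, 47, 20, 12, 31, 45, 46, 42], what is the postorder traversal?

Tree insertion order: [14, 10, 2, 47, 20, 12, 31, 45, 46, 42]
Tree (level-order array): [14, 10, 47, 2, 12, 20, None, None, None, None, None, None, 31, None, 45, 42, 46]
Postorder traversal: [2, 12, 10, 42, 46, 45, 31, 20, 47, 14]


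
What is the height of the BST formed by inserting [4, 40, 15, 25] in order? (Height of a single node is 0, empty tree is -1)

Insertion order: [4, 40, 15, 25]
Tree (level-order array): [4, None, 40, 15, None, None, 25]
Compute height bottom-up (empty subtree = -1):
  height(25) = 1 + max(-1, -1) = 0
  height(15) = 1 + max(-1, 0) = 1
  height(40) = 1 + max(1, -1) = 2
  height(4) = 1 + max(-1, 2) = 3
Height = 3


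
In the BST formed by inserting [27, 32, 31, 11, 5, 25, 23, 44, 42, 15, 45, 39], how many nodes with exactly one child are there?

Tree built from: [27, 32, 31, 11, 5, 25, 23, 44, 42, 15, 45, 39]
Tree (level-order array): [27, 11, 32, 5, 25, 31, 44, None, None, 23, None, None, None, 42, 45, 15, None, 39]
Rule: These are nodes with exactly 1 non-null child.
Per-node child counts:
  node 27: 2 child(ren)
  node 11: 2 child(ren)
  node 5: 0 child(ren)
  node 25: 1 child(ren)
  node 23: 1 child(ren)
  node 15: 0 child(ren)
  node 32: 2 child(ren)
  node 31: 0 child(ren)
  node 44: 2 child(ren)
  node 42: 1 child(ren)
  node 39: 0 child(ren)
  node 45: 0 child(ren)
Matching nodes: [25, 23, 42]
Count of nodes with exactly one child: 3


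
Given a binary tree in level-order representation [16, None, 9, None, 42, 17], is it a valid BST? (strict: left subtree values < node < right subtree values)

Level-order array: [16, None, 9, None, 42, 17]
Validate using subtree bounds (lo, hi): at each node, require lo < value < hi,
then recurse left with hi=value and right with lo=value.
Preorder trace (stopping at first violation):
  at node 16 with bounds (-inf, +inf): OK
  at node 9 with bounds (16, +inf): VIOLATION
Node 9 violates its bound: not (16 < 9 < +inf).
Result: Not a valid BST


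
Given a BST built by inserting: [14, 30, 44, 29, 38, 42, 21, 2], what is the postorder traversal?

Tree insertion order: [14, 30, 44, 29, 38, 42, 21, 2]
Tree (level-order array): [14, 2, 30, None, None, 29, 44, 21, None, 38, None, None, None, None, 42]
Postorder traversal: [2, 21, 29, 42, 38, 44, 30, 14]


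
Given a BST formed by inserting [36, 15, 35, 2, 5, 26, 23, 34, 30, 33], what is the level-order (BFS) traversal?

Tree insertion order: [36, 15, 35, 2, 5, 26, 23, 34, 30, 33]
Tree (level-order array): [36, 15, None, 2, 35, None, 5, 26, None, None, None, 23, 34, None, None, 30, None, None, 33]
BFS from the root, enqueuing left then right child of each popped node:
  queue [36] -> pop 36, enqueue [15], visited so far: [36]
  queue [15] -> pop 15, enqueue [2, 35], visited so far: [36, 15]
  queue [2, 35] -> pop 2, enqueue [5], visited so far: [36, 15, 2]
  queue [35, 5] -> pop 35, enqueue [26], visited so far: [36, 15, 2, 35]
  queue [5, 26] -> pop 5, enqueue [none], visited so far: [36, 15, 2, 35, 5]
  queue [26] -> pop 26, enqueue [23, 34], visited so far: [36, 15, 2, 35, 5, 26]
  queue [23, 34] -> pop 23, enqueue [none], visited so far: [36, 15, 2, 35, 5, 26, 23]
  queue [34] -> pop 34, enqueue [30], visited so far: [36, 15, 2, 35, 5, 26, 23, 34]
  queue [30] -> pop 30, enqueue [33], visited so far: [36, 15, 2, 35, 5, 26, 23, 34, 30]
  queue [33] -> pop 33, enqueue [none], visited so far: [36, 15, 2, 35, 5, 26, 23, 34, 30, 33]
Result: [36, 15, 2, 35, 5, 26, 23, 34, 30, 33]


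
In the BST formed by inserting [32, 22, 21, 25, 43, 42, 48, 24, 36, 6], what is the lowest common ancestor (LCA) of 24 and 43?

Tree insertion order: [32, 22, 21, 25, 43, 42, 48, 24, 36, 6]
Tree (level-order array): [32, 22, 43, 21, 25, 42, 48, 6, None, 24, None, 36]
In a BST, the LCA of p=24, q=43 is the first node v on the
root-to-leaf path with p <= v <= q (go left if both < v, right if both > v).
Walk from root:
  at 32: 24 <= 32 <= 43, this is the LCA
LCA = 32


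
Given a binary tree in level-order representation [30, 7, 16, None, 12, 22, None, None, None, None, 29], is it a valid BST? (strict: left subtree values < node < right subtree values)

Level-order array: [30, 7, 16, None, 12, 22, None, None, None, None, 29]
Validate using subtree bounds (lo, hi): at each node, require lo < value < hi,
then recurse left with hi=value and right with lo=value.
Preorder trace (stopping at first violation):
  at node 30 with bounds (-inf, +inf): OK
  at node 7 with bounds (-inf, 30): OK
  at node 12 with bounds (7, 30): OK
  at node 16 with bounds (30, +inf): VIOLATION
Node 16 violates its bound: not (30 < 16 < +inf).
Result: Not a valid BST


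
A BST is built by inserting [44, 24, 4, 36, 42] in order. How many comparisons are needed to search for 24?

Search path for 24: 44 -> 24
Found: True
Comparisons: 2


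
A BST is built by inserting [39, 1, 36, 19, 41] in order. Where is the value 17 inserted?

Starting tree (level order): [39, 1, 41, None, 36, None, None, 19]
Insertion path: 39 -> 1 -> 36 -> 19
Result: insert 17 as left child of 19
Final tree (level order): [39, 1, 41, None, 36, None, None, 19, None, 17]


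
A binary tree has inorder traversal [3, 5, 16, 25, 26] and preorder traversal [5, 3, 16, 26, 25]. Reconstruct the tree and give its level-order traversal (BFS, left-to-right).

Inorder:  [3, 5, 16, 25, 26]
Preorder: [5, 3, 16, 26, 25]
Algorithm: preorder visits root first, so consume preorder in order;
for each root, split the current inorder slice at that value into
left-subtree inorder and right-subtree inorder, then recurse.
Recursive splits:
  root=5; inorder splits into left=[3], right=[16, 25, 26]
  root=3; inorder splits into left=[], right=[]
  root=16; inorder splits into left=[], right=[25, 26]
  root=26; inorder splits into left=[25], right=[]
  root=25; inorder splits into left=[], right=[]
Reconstructed level-order: [5, 3, 16, 26, 25]


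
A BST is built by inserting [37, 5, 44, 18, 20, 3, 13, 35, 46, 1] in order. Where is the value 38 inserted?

Starting tree (level order): [37, 5, 44, 3, 18, None, 46, 1, None, 13, 20, None, None, None, None, None, None, None, 35]
Insertion path: 37 -> 44
Result: insert 38 as left child of 44
Final tree (level order): [37, 5, 44, 3, 18, 38, 46, 1, None, 13, 20, None, None, None, None, None, None, None, None, None, 35]


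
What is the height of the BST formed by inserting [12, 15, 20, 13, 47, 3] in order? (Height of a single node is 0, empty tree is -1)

Insertion order: [12, 15, 20, 13, 47, 3]
Tree (level-order array): [12, 3, 15, None, None, 13, 20, None, None, None, 47]
Compute height bottom-up (empty subtree = -1):
  height(3) = 1 + max(-1, -1) = 0
  height(13) = 1 + max(-1, -1) = 0
  height(47) = 1 + max(-1, -1) = 0
  height(20) = 1 + max(-1, 0) = 1
  height(15) = 1 + max(0, 1) = 2
  height(12) = 1 + max(0, 2) = 3
Height = 3


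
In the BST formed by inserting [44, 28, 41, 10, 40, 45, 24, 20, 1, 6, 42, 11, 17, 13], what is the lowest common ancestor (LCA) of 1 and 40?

Tree insertion order: [44, 28, 41, 10, 40, 45, 24, 20, 1, 6, 42, 11, 17, 13]
Tree (level-order array): [44, 28, 45, 10, 41, None, None, 1, 24, 40, 42, None, 6, 20, None, None, None, None, None, None, None, 11, None, None, 17, 13]
In a BST, the LCA of p=1, q=40 is the first node v on the
root-to-leaf path with p <= v <= q (go left if both < v, right if both > v).
Walk from root:
  at 44: both 1 and 40 < 44, go left
  at 28: 1 <= 28 <= 40, this is the LCA
LCA = 28


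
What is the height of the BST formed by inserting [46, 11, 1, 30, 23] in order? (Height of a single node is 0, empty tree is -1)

Insertion order: [46, 11, 1, 30, 23]
Tree (level-order array): [46, 11, None, 1, 30, None, None, 23]
Compute height bottom-up (empty subtree = -1):
  height(1) = 1 + max(-1, -1) = 0
  height(23) = 1 + max(-1, -1) = 0
  height(30) = 1 + max(0, -1) = 1
  height(11) = 1 + max(0, 1) = 2
  height(46) = 1 + max(2, -1) = 3
Height = 3


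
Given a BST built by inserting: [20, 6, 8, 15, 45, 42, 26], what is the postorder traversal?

Tree insertion order: [20, 6, 8, 15, 45, 42, 26]
Tree (level-order array): [20, 6, 45, None, 8, 42, None, None, 15, 26]
Postorder traversal: [15, 8, 6, 26, 42, 45, 20]


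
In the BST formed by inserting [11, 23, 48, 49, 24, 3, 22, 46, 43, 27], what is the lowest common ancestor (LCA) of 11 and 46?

Tree insertion order: [11, 23, 48, 49, 24, 3, 22, 46, 43, 27]
Tree (level-order array): [11, 3, 23, None, None, 22, 48, None, None, 24, 49, None, 46, None, None, 43, None, 27]
In a BST, the LCA of p=11, q=46 is the first node v on the
root-to-leaf path with p <= v <= q (go left if both < v, right if both > v).
Walk from root:
  at 11: 11 <= 11 <= 46, this is the LCA
LCA = 11


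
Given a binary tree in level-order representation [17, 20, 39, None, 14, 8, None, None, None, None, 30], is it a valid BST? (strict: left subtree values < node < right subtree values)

Level-order array: [17, 20, 39, None, 14, 8, None, None, None, None, 30]
Validate using subtree bounds (lo, hi): at each node, require lo < value < hi,
then recurse left with hi=value and right with lo=value.
Preorder trace (stopping at first violation):
  at node 17 with bounds (-inf, +inf): OK
  at node 20 with bounds (-inf, 17): VIOLATION
Node 20 violates its bound: not (-inf < 20 < 17).
Result: Not a valid BST


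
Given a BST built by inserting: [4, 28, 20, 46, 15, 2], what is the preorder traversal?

Tree insertion order: [4, 28, 20, 46, 15, 2]
Tree (level-order array): [4, 2, 28, None, None, 20, 46, 15]
Preorder traversal: [4, 2, 28, 20, 15, 46]


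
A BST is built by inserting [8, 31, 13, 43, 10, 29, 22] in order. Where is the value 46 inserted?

Starting tree (level order): [8, None, 31, 13, 43, 10, 29, None, None, None, None, 22]
Insertion path: 8 -> 31 -> 43
Result: insert 46 as right child of 43
Final tree (level order): [8, None, 31, 13, 43, 10, 29, None, 46, None, None, 22]


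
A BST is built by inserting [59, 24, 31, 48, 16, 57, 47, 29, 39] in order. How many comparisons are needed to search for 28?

Search path for 28: 59 -> 24 -> 31 -> 29
Found: False
Comparisons: 4


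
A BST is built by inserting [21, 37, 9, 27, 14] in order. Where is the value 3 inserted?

Starting tree (level order): [21, 9, 37, None, 14, 27]
Insertion path: 21 -> 9
Result: insert 3 as left child of 9
Final tree (level order): [21, 9, 37, 3, 14, 27]


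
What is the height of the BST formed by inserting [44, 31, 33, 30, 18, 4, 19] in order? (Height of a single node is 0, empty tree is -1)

Insertion order: [44, 31, 33, 30, 18, 4, 19]
Tree (level-order array): [44, 31, None, 30, 33, 18, None, None, None, 4, 19]
Compute height bottom-up (empty subtree = -1):
  height(4) = 1 + max(-1, -1) = 0
  height(19) = 1 + max(-1, -1) = 0
  height(18) = 1 + max(0, 0) = 1
  height(30) = 1 + max(1, -1) = 2
  height(33) = 1 + max(-1, -1) = 0
  height(31) = 1 + max(2, 0) = 3
  height(44) = 1 + max(3, -1) = 4
Height = 4


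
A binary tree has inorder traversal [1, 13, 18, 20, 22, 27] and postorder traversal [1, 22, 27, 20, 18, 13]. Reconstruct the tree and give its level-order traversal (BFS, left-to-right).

Inorder:   [1, 13, 18, 20, 22, 27]
Postorder: [1, 22, 27, 20, 18, 13]
Algorithm: postorder visits root last, so walk postorder right-to-left;
each value is the root of the current inorder slice — split it at that
value, recurse on the right subtree first, then the left.
Recursive splits:
  root=13; inorder splits into left=[1], right=[18, 20, 22, 27]
  root=18; inorder splits into left=[], right=[20, 22, 27]
  root=20; inorder splits into left=[], right=[22, 27]
  root=27; inorder splits into left=[22], right=[]
  root=22; inorder splits into left=[], right=[]
  root=1; inorder splits into left=[], right=[]
Reconstructed level-order: [13, 1, 18, 20, 27, 22]


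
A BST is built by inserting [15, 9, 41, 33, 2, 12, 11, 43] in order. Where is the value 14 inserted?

Starting tree (level order): [15, 9, 41, 2, 12, 33, 43, None, None, 11]
Insertion path: 15 -> 9 -> 12
Result: insert 14 as right child of 12
Final tree (level order): [15, 9, 41, 2, 12, 33, 43, None, None, 11, 14]


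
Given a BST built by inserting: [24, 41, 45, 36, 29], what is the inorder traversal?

Tree insertion order: [24, 41, 45, 36, 29]
Tree (level-order array): [24, None, 41, 36, 45, 29]
Inorder traversal: [24, 29, 36, 41, 45]


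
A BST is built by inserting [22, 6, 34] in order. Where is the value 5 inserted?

Starting tree (level order): [22, 6, 34]
Insertion path: 22 -> 6
Result: insert 5 as left child of 6
Final tree (level order): [22, 6, 34, 5]


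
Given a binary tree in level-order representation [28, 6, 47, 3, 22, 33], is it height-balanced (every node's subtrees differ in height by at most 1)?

Tree (level-order array): [28, 6, 47, 3, 22, 33]
Definition: a tree is height-balanced if, at every node, |h(left) - h(right)| <= 1 (empty subtree has height -1).
Bottom-up per-node check:
  node 3: h_left=-1, h_right=-1, diff=0 [OK], height=0
  node 22: h_left=-1, h_right=-1, diff=0 [OK], height=0
  node 6: h_left=0, h_right=0, diff=0 [OK], height=1
  node 33: h_left=-1, h_right=-1, diff=0 [OK], height=0
  node 47: h_left=0, h_right=-1, diff=1 [OK], height=1
  node 28: h_left=1, h_right=1, diff=0 [OK], height=2
All nodes satisfy the balance condition.
Result: Balanced


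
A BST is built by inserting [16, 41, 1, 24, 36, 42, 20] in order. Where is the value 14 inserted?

Starting tree (level order): [16, 1, 41, None, None, 24, 42, 20, 36]
Insertion path: 16 -> 1
Result: insert 14 as right child of 1
Final tree (level order): [16, 1, 41, None, 14, 24, 42, None, None, 20, 36]


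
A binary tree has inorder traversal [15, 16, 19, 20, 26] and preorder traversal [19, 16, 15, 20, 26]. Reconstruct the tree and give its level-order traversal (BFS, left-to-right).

Inorder:  [15, 16, 19, 20, 26]
Preorder: [19, 16, 15, 20, 26]
Algorithm: preorder visits root first, so consume preorder in order;
for each root, split the current inorder slice at that value into
left-subtree inorder and right-subtree inorder, then recurse.
Recursive splits:
  root=19; inorder splits into left=[15, 16], right=[20, 26]
  root=16; inorder splits into left=[15], right=[]
  root=15; inorder splits into left=[], right=[]
  root=20; inorder splits into left=[], right=[26]
  root=26; inorder splits into left=[], right=[]
Reconstructed level-order: [19, 16, 20, 15, 26]


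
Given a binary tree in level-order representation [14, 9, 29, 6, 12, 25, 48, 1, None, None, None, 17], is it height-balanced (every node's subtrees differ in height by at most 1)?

Tree (level-order array): [14, 9, 29, 6, 12, 25, 48, 1, None, None, None, 17]
Definition: a tree is height-balanced if, at every node, |h(left) - h(right)| <= 1 (empty subtree has height -1).
Bottom-up per-node check:
  node 1: h_left=-1, h_right=-1, diff=0 [OK], height=0
  node 6: h_left=0, h_right=-1, diff=1 [OK], height=1
  node 12: h_left=-1, h_right=-1, diff=0 [OK], height=0
  node 9: h_left=1, h_right=0, diff=1 [OK], height=2
  node 17: h_left=-1, h_right=-1, diff=0 [OK], height=0
  node 25: h_left=0, h_right=-1, diff=1 [OK], height=1
  node 48: h_left=-1, h_right=-1, diff=0 [OK], height=0
  node 29: h_left=1, h_right=0, diff=1 [OK], height=2
  node 14: h_left=2, h_right=2, diff=0 [OK], height=3
All nodes satisfy the balance condition.
Result: Balanced


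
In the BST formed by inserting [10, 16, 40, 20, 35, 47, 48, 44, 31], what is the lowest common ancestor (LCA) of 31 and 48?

Tree insertion order: [10, 16, 40, 20, 35, 47, 48, 44, 31]
Tree (level-order array): [10, None, 16, None, 40, 20, 47, None, 35, 44, 48, 31]
In a BST, the LCA of p=31, q=48 is the first node v on the
root-to-leaf path with p <= v <= q (go left if both < v, right if both > v).
Walk from root:
  at 10: both 31 and 48 > 10, go right
  at 16: both 31 and 48 > 16, go right
  at 40: 31 <= 40 <= 48, this is the LCA
LCA = 40


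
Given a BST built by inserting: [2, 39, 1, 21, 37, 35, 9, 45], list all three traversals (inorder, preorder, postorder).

Tree insertion order: [2, 39, 1, 21, 37, 35, 9, 45]
Tree (level-order array): [2, 1, 39, None, None, 21, 45, 9, 37, None, None, None, None, 35]
Inorder (L, root, R): [1, 2, 9, 21, 35, 37, 39, 45]
Preorder (root, L, R): [2, 1, 39, 21, 9, 37, 35, 45]
Postorder (L, R, root): [1, 9, 35, 37, 21, 45, 39, 2]


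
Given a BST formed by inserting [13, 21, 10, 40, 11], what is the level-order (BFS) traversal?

Tree insertion order: [13, 21, 10, 40, 11]
Tree (level-order array): [13, 10, 21, None, 11, None, 40]
BFS from the root, enqueuing left then right child of each popped node:
  queue [13] -> pop 13, enqueue [10, 21], visited so far: [13]
  queue [10, 21] -> pop 10, enqueue [11], visited so far: [13, 10]
  queue [21, 11] -> pop 21, enqueue [40], visited so far: [13, 10, 21]
  queue [11, 40] -> pop 11, enqueue [none], visited so far: [13, 10, 21, 11]
  queue [40] -> pop 40, enqueue [none], visited so far: [13, 10, 21, 11, 40]
Result: [13, 10, 21, 11, 40]


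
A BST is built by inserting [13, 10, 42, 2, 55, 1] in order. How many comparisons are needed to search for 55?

Search path for 55: 13 -> 42 -> 55
Found: True
Comparisons: 3


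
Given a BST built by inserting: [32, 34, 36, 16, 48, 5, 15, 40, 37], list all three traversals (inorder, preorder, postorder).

Tree insertion order: [32, 34, 36, 16, 48, 5, 15, 40, 37]
Tree (level-order array): [32, 16, 34, 5, None, None, 36, None, 15, None, 48, None, None, 40, None, 37]
Inorder (L, root, R): [5, 15, 16, 32, 34, 36, 37, 40, 48]
Preorder (root, L, R): [32, 16, 5, 15, 34, 36, 48, 40, 37]
Postorder (L, R, root): [15, 5, 16, 37, 40, 48, 36, 34, 32]


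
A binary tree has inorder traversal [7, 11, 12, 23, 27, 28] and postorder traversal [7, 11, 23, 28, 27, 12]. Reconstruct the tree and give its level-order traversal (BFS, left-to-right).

Inorder:   [7, 11, 12, 23, 27, 28]
Postorder: [7, 11, 23, 28, 27, 12]
Algorithm: postorder visits root last, so walk postorder right-to-left;
each value is the root of the current inorder slice — split it at that
value, recurse on the right subtree first, then the left.
Recursive splits:
  root=12; inorder splits into left=[7, 11], right=[23, 27, 28]
  root=27; inorder splits into left=[23], right=[28]
  root=28; inorder splits into left=[], right=[]
  root=23; inorder splits into left=[], right=[]
  root=11; inorder splits into left=[7], right=[]
  root=7; inorder splits into left=[], right=[]
Reconstructed level-order: [12, 11, 27, 7, 23, 28]


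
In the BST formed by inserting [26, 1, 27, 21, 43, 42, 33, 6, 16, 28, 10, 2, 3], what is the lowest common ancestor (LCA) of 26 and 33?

Tree insertion order: [26, 1, 27, 21, 43, 42, 33, 6, 16, 28, 10, 2, 3]
Tree (level-order array): [26, 1, 27, None, 21, None, 43, 6, None, 42, None, 2, 16, 33, None, None, 3, 10, None, 28]
In a BST, the LCA of p=26, q=33 is the first node v on the
root-to-leaf path with p <= v <= q (go left if both < v, right if both > v).
Walk from root:
  at 26: 26 <= 26 <= 33, this is the LCA
LCA = 26


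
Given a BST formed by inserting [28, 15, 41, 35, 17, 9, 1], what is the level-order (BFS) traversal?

Tree insertion order: [28, 15, 41, 35, 17, 9, 1]
Tree (level-order array): [28, 15, 41, 9, 17, 35, None, 1]
BFS from the root, enqueuing left then right child of each popped node:
  queue [28] -> pop 28, enqueue [15, 41], visited so far: [28]
  queue [15, 41] -> pop 15, enqueue [9, 17], visited so far: [28, 15]
  queue [41, 9, 17] -> pop 41, enqueue [35], visited so far: [28, 15, 41]
  queue [9, 17, 35] -> pop 9, enqueue [1], visited so far: [28, 15, 41, 9]
  queue [17, 35, 1] -> pop 17, enqueue [none], visited so far: [28, 15, 41, 9, 17]
  queue [35, 1] -> pop 35, enqueue [none], visited so far: [28, 15, 41, 9, 17, 35]
  queue [1] -> pop 1, enqueue [none], visited so far: [28, 15, 41, 9, 17, 35, 1]
Result: [28, 15, 41, 9, 17, 35, 1]
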